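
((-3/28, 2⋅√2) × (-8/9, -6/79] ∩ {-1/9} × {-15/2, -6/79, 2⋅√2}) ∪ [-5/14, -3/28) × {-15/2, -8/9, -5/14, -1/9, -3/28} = [-5/14, -3/28) × {-15/2, -8/9, -5/14, -1/9, -3/28}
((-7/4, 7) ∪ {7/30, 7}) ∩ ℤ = {-1, 0, …, 7}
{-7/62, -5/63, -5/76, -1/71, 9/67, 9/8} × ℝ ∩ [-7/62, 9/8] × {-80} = {-7/62, -5/63, -5/76, -1/71, 9/67, 9/8} × {-80}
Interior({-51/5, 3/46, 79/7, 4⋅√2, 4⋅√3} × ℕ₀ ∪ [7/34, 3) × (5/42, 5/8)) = (7/34, 3) × ((5/42, 5/8) ∪ ((5/42, 5/8) \ ℕ₀))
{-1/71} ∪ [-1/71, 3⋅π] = [-1/71, 3⋅π]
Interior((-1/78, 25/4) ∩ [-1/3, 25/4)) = (-1/78, 25/4)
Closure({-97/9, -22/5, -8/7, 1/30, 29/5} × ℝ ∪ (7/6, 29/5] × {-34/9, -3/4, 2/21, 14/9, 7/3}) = ({-97/9, -22/5, -8/7, 1/30, 29/5} × ℝ) ∪ ([7/6, 29/5] × {-34/9, -3/4, 2/21, 14/9, 7/3})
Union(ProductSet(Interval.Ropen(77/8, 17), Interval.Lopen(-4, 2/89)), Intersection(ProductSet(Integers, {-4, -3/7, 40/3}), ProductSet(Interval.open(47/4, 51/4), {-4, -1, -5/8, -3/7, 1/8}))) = Union(ProductSet(Interval.Ropen(77/8, 17), Interval.Lopen(-4, 2/89)), ProductSet(Range(12, 13, 1), {-4, -3/7}))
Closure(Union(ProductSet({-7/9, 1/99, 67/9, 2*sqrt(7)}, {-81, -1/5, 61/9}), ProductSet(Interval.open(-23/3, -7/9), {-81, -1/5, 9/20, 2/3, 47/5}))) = Union(ProductSet({-7/9, 1/99, 67/9, 2*sqrt(7)}, {-81, -1/5, 61/9}), ProductSet(Interval(-23/3, -7/9), {-81, -1/5, 9/20, 2/3, 47/5}))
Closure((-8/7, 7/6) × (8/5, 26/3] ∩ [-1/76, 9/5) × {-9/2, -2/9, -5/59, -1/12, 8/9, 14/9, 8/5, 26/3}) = [-1/76, 7/6] × {26/3}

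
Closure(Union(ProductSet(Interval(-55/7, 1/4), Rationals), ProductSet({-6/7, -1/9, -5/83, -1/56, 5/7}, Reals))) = ProductSet(Union({5/7}, Interval(-55/7, 1/4)), Reals)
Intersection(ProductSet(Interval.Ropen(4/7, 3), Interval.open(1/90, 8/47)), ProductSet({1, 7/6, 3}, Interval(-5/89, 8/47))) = ProductSet({1, 7/6}, Interval.open(1/90, 8/47))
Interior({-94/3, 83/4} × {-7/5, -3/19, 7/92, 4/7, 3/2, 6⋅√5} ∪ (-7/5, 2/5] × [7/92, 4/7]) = (-7/5, 2/5) × (7/92, 4/7)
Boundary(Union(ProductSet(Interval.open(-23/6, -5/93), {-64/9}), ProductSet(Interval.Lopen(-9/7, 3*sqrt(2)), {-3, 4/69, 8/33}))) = Union(ProductSet(Interval(-23/6, -5/93), {-64/9}), ProductSet(Interval(-9/7, 3*sqrt(2)), {-3, 4/69, 8/33}))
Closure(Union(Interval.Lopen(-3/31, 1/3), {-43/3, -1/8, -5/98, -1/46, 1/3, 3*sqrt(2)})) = Union({-43/3, -1/8, 3*sqrt(2)}, Interval(-3/31, 1/3))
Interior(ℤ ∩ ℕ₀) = ∅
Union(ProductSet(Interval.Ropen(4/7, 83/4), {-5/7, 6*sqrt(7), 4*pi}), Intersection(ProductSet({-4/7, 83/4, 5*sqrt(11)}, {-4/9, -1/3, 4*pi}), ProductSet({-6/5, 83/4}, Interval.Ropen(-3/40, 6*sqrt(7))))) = Union(ProductSet({83/4}, {4*pi}), ProductSet(Interval.Ropen(4/7, 83/4), {-5/7, 6*sqrt(7), 4*pi}))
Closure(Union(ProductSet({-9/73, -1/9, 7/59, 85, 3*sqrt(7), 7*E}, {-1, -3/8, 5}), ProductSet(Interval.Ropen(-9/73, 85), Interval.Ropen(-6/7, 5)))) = Union(ProductSet({-9/73, 85}, Union({-1}, Interval(-6/7, 5))), ProductSet({-9/73, -1/9, 7/59, 85, 3*sqrt(7), 7*E}, {-1, -3/8, 5}), ProductSet(Interval(-9/73, 85), {-6/7, 5}), ProductSet(Interval.Ropen(-9/73, 85), Interval.Ropen(-6/7, 5)))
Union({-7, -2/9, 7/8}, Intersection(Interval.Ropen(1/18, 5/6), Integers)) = {-7, -2/9, 7/8}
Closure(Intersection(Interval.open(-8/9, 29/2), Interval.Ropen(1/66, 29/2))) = Interval(1/66, 29/2)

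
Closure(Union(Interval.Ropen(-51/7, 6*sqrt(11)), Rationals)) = Union(Interval(-oo, oo), Rationals)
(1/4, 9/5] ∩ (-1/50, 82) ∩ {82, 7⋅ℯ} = ∅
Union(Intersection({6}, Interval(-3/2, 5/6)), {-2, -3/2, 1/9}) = {-2, -3/2, 1/9}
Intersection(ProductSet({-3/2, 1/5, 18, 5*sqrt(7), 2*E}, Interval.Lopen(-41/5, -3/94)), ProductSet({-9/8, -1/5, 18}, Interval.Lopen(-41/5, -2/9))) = ProductSet({18}, Interval.Lopen(-41/5, -2/9))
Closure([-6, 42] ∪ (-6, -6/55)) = [-6, 42]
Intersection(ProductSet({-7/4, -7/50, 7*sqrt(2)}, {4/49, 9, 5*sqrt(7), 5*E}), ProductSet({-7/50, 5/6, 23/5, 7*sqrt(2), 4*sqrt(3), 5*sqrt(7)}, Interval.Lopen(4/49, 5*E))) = ProductSet({-7/50, 7*sqrt(2)}, {9, 5*sqrt(7), 5*E})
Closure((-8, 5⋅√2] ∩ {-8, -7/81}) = {-7/81}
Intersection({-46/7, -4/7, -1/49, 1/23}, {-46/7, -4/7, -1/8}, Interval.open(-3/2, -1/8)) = {-4/7}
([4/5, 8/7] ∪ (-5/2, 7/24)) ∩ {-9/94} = {-9/94}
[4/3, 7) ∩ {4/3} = {4/3}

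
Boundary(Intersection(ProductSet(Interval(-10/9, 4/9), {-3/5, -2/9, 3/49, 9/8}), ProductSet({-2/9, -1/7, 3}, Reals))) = ProductSet({-2/9, -1/7}, {-3/5, -2/9, 3/49, 9/8})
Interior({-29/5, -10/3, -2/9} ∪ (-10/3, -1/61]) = (-10/3, -1/61)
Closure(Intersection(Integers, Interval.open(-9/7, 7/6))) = Range(-1, 2, 1)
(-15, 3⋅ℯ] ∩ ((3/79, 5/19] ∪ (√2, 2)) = (3/79, 5/19] ∪ (√2, 2)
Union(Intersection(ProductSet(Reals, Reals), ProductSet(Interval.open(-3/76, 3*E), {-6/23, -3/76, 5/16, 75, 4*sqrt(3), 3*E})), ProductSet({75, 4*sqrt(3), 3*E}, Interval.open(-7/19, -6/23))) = Union(ProductSet({75, 4*sqrt(3), 3*E}, Interval.open(-7/19, -6/23)), ProductSet(Interval.open(-3/76, 3*E), {-6/23, -3/76, 5/16, 75, 4*sqrt(3), 3*E}))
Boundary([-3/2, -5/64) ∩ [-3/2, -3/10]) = {-3/2, -3/10}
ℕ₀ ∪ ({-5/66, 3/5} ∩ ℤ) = ℕ₀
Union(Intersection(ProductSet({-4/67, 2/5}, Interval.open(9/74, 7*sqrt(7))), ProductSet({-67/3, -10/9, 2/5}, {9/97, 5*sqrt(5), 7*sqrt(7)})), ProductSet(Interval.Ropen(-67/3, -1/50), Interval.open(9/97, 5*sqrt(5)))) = Union(ProductSet({2/5}, {5*sqrt(5)}), ProductSet(Interval.Ropen(-67/3, -1/50), Interval.open(9/97, 5*sqrt(5))))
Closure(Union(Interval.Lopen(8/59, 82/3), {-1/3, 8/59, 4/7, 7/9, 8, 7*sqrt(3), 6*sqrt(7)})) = Union({-1/3}, Interval(8/59, 82/3))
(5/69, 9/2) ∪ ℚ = ℚ ∪ [5/69, 9/2]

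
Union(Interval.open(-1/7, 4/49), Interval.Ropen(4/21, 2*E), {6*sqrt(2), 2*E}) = Union({6*sqrt(2)}, Interval.open(-1/7, 4/49), Interval(4/21, 2*E))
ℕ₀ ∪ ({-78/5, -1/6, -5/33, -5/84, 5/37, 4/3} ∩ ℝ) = {-78/5, -1/6, -5/33, -5/84, 5/37, 4/3} ∪ ℕ₀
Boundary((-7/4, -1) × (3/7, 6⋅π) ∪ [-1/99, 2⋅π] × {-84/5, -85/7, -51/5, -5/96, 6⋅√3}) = ({-7/4, -1} × [3/7, 6⋅π]) ∪ ([-7/4, -1] × {3/7, 6⋅π}) ∪ ([-1/99, 2⋅π] × {-84/5, -85/7, -51/5, -5/96, 6⋅√3})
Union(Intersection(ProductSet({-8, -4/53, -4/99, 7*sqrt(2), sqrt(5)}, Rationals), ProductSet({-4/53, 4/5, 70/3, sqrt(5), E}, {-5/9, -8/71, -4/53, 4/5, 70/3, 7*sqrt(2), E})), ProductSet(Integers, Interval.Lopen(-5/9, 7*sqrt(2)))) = Union(ProductSet({-4/53, sqrt(5)}, {-5/9, -8/71, -4/53, 4/5, 70/3}), ProductSet(Integers, Interval.Lopen(-5/9, 7*sqrt(2))))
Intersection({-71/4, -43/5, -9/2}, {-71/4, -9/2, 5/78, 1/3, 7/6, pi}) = {-71/4, -9/2}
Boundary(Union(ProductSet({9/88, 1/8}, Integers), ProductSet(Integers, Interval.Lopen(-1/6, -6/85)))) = Union(ProductSet({9/88, 1/8}, Integers), ProductSet(Integers, Interval(-1/6, -6/85)))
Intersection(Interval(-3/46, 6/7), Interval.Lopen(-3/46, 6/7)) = Interval.Lopen(-3/46, 6/7)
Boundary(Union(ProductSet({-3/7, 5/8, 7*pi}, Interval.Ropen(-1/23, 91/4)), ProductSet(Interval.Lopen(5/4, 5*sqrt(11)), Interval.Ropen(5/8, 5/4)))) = Union(ProductSet({5/4, 5*sqrt(11)}, Interval(5/8, 5/4)), ProductSet({-3/7, 5/8, 7*pi}, Interval(-1/23, 91/4)), ProductSet(Interval(5/4, 5*sqrt(11)), {5/8, 5/4}))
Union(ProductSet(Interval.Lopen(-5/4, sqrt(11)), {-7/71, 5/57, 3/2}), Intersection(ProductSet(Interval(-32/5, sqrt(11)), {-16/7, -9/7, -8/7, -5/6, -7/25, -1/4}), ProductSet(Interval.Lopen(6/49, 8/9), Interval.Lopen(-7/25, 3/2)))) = Union(ProductSet(Interval.Lopen(-5/4, sqrt(11)), {-7/71, 5/57, 3/2}), ProductSet(Interval.Lopen(6/49, 8/9), {-1/4}))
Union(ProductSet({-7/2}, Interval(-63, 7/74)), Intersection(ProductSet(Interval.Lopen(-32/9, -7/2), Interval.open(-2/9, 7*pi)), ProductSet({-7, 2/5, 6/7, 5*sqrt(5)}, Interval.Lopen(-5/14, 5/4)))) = ProductSet({-7/2}, Interval(-63, 7/74))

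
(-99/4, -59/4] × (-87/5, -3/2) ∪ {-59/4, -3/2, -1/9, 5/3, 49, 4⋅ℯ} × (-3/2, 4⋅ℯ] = ((-99/4, -59/4] × (-87/5, -3/2)) ∪ ({-59/4, -3/2, -1/9, 5/3, 49, 4⋅ℯ} × (-3/2, 4⋅ℯ])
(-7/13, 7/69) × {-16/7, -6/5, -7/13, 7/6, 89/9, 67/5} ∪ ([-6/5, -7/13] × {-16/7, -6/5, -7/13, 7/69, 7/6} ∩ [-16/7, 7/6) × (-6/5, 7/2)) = ([-6/5, -7/13] × {-7/13, 7/69, 7/6}) ∪ ((-7/13, 7/69) × {-16/7, -6/5, -7/13, 7/6, 89/9, 67/5})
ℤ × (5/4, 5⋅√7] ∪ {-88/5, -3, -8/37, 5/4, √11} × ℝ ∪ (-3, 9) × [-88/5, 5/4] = ({-88/5, -3, -8/37, 5/4, √11} × ℝ) ∪ (ℤ × (5/4, 5⋅√7]) ∪ ((-3, 9) × [-88/5, 5/4])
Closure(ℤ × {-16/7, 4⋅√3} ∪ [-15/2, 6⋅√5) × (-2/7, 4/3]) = (ℤ × {-16/7, 4⋅√3}) ∪ ({-15/2, 6⋅√5} × [-2/7, 4/3]) ∪ ([-15/2, 6⋅√5] × {-2/7, 4/3}) ∪ ([-15/2, 6⋅√5) × (-2/7, 4/3])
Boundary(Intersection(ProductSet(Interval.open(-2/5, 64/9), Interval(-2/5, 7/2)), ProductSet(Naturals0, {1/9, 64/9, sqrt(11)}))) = ProductSet(Range(0, 8, 1), {1/9, sqrt(11)})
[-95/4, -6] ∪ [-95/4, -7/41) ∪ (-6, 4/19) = [-95/4, 4/19)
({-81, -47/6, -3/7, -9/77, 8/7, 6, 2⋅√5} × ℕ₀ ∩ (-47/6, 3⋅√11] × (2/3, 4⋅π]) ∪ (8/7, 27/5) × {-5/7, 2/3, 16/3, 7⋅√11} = ({-3/7, -9/77, 8/7, 6, 2⋅√5} × {1, 2, …, 12}) ∪ ((8/7, 27/5) × {-5/7, 2/3, 16/3, 7⋅√11})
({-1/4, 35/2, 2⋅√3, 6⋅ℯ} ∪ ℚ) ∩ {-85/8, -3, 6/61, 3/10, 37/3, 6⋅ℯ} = {-85/8, -3, 6/61, 3/10, 37/3, 6⋅ℯ}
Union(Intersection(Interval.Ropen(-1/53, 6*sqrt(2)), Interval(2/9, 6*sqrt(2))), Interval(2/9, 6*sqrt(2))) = Interval(2/9, 6*sqrt(2))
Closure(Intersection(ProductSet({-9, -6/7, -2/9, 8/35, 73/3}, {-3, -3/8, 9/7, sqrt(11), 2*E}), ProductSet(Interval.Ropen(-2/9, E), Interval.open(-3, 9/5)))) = ProductSet({-2/9, 8/35}, {-3/8, 9/7})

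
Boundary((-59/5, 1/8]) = {-59/5, 1/8}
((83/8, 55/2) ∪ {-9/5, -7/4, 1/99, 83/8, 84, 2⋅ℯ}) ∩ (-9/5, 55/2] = {-7/4, 1/99, 2⋅ℯ} ∪ [83/8, 55/2)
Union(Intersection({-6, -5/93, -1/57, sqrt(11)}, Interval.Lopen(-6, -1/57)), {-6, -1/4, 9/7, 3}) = {-6, -1/4, -5/93, -1/57, 9/7, 3}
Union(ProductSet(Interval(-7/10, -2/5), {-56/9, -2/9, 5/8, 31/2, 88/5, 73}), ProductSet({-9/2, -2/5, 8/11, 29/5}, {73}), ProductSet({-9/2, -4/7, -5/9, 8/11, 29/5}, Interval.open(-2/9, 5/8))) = Union(ProductSet({-9/2, -2/5, 8/11, 29/5}, {73}), ProductSet({-9/2, -4/7, -5/9, 8/11, 29/5}, Interval.open(-2/9, 5/8)), ProductSet(Interval(-7/10, -2/5), {-56/9, -2/9, 5/8, 31/2, 88/5, 73}))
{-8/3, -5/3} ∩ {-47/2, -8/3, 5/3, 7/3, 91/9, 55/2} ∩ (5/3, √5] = ∅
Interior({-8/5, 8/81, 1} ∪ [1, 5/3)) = (1, 5/3)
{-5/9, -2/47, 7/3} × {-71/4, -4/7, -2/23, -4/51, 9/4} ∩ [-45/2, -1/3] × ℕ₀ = ∅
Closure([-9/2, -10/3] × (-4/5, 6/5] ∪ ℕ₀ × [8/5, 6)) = (ℕ₀ × [8/5, 6]) ∪ ([-9/2, -10/3] × [-4/5, 6/5])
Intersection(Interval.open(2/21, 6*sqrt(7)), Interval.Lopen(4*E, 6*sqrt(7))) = Interval.open(4*E, 6*sqrt(7))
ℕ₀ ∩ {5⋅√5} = ∅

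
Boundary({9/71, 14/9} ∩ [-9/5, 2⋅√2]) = {9/71, 14/9}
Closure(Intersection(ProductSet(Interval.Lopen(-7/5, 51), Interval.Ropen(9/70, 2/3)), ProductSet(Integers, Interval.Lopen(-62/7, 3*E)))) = ProductSet(Range(-1, 52, 1), Interval(9/70, 2/3))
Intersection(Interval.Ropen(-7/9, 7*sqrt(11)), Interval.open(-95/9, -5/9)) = Interval.Ropen(-7/9, -5/9)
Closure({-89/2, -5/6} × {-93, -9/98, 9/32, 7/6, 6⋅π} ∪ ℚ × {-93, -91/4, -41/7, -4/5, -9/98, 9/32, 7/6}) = (ℝ × {-93, -91/4, -41/7, -4/5, -9/98, 9/32, 7/6}) ∪ ({-89/2, -5/6} × {-93, -9/98, 9/32, 7/6, 6⋅π})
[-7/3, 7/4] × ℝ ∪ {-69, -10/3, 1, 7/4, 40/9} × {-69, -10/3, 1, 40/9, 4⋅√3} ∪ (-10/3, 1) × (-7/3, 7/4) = ([-7/3, 7/4] × ℝ) ∪ ((-10/3, 1) × (-7/3, 7/4)) ∪ ({-69, -10/3, 1, 7/4, 40/9} × {-69, -10/3, 1, 40/9, 4⋅√3})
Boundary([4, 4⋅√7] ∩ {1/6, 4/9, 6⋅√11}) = ∅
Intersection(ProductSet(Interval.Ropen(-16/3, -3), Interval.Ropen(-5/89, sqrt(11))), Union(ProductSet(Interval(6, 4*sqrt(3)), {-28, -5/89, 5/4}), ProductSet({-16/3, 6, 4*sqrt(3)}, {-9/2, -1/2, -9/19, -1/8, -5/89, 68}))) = ProductSet({-16/3}, {-5/89})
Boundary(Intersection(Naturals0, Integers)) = Naturals0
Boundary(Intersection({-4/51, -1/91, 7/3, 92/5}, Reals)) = {-4/51, -1/91, 7/3, 92/5}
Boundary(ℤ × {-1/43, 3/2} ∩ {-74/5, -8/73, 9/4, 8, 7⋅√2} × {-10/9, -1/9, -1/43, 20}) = {8} × {-1/43}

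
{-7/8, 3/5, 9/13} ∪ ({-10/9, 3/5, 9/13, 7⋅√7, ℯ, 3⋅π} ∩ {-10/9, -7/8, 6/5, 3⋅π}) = {-10/9, -7/8, 3/5, 9/13, 3⋅π}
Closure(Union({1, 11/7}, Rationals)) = Reals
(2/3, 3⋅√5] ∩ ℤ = {1, 2, …, 6}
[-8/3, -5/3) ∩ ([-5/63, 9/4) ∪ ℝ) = [-8/3, -5/3)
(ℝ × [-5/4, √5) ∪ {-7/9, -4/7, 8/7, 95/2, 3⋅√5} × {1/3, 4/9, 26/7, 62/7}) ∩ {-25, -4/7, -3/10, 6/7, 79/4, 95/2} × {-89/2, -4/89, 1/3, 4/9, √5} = {-25, -4/7, -3/10, 6/7, 79/4, 95/2} × {-4/89, 1/3, 4/9}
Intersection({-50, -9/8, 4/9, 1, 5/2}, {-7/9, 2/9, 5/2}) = {5/2}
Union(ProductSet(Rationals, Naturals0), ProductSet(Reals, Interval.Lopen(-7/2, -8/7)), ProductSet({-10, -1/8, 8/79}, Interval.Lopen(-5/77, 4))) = Union(ProductSet({-10, -1/8, 8/79}, Interval.Lopen(-5/77, 4)), ProductSet(Rationals, Naturals0), ProductSet(Reals, Interval.Lopen(-7/2, -8/7)))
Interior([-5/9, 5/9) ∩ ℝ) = (-5/9, 5/9)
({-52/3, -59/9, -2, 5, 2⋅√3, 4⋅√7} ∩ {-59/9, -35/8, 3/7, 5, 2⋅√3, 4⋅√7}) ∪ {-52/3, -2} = {-52/3, -59/9, -2, 5, 2⋅√3, 4⋅√7}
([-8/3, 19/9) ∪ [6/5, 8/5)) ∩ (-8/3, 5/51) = (-8/3, 5/51)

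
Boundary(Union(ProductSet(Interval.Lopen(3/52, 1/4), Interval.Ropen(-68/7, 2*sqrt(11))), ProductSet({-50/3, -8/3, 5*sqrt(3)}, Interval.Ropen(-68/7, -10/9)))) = Union(ProductSet({3/52, 1/4}, Interval(-68/7, 2*sqrt(11))), ProductSet({-50/3, -8/3, 5*sqrt(3)}, Interval(-68/7, -10/9)), ProductSet(Interval(3/52, 1/4), {-68/7, 2*sqrt(11)}))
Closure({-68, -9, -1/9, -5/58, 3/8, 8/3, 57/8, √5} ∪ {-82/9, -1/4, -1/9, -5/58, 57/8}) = {-68, -82/9, -9, -1/4, -1/9, -5/58, 3/8, 8/3, 57/8, √5}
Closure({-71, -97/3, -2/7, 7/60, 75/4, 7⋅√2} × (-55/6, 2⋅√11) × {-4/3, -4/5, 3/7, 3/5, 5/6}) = {-71, -97/3, -2/7, 7/60, 75/4, 7⋅√2} × [-55/6, 2⋅√11] × {-4/3, -4/5, 3/7, 3/5, 5/6}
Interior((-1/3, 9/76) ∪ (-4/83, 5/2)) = (-1/3, 5/2)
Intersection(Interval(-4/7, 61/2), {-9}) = EmptySet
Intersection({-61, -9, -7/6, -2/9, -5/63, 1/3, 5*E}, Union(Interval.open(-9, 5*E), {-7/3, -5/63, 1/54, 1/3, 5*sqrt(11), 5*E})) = {-7/6, -2/9, -5/63, 1/3, 5*E}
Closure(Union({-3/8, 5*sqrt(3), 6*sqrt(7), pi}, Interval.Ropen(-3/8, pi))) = Union({5*sqrt(3), 6*sqrt(7)}, Interval(-3/8, pi))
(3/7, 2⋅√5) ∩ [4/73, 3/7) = ∅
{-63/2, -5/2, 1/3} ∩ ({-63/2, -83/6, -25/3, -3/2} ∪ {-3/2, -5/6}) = {-63/2}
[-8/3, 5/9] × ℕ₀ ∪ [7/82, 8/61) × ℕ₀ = [-8/3, 5/9] × ℕ₀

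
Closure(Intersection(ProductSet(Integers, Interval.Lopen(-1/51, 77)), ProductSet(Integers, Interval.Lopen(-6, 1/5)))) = ProductSet(Integers, Interval(-1/51, 1/5))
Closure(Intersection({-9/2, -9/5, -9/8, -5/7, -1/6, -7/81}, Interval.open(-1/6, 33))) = {-7/81}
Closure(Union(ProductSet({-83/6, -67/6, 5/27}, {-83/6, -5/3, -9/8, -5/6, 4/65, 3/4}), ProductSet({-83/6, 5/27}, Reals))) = Union(ProductSet({-83/6, 5/27}, Reals), ProductSet({-83/6, -67/6, 5/27}, {-83/6, -5/3, -9/8, -5/6, 4/65, 3/4}))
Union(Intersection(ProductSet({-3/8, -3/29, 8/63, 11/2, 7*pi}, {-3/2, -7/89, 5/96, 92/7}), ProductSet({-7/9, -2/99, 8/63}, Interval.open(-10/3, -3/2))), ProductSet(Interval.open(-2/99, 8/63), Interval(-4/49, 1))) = ProductSet(Interval.open(-2/99, 8/63), Interval(-4/49, 1))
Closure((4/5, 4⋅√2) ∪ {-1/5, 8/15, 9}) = {-1/5, 8/15, 9} ∪ [4/5, 4⋅√2]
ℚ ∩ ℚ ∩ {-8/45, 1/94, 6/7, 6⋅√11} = {-8/45, 1/94, 6/7}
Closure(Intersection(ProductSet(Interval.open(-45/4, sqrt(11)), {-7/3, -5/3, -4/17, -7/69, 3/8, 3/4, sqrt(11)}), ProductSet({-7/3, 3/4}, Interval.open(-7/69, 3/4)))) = ProductSet({-7/3, 3/4}, {3/8})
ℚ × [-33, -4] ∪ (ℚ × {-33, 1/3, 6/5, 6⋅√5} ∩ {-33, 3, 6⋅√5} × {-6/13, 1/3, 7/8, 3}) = ({-33, 3} × {1/3}) ∪ (ℚ × [-33, -4])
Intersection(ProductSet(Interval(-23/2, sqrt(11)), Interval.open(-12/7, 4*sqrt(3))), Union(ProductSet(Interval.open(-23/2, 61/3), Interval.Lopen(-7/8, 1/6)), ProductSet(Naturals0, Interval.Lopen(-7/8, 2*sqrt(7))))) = Union(ProductSet(Interval.Lopen(-23/2, sqrt(11)), Interval.Lopen(-7/8, 1/6)), ProductSet(Range(0, 4, 1), Interval.Lopen(-7/8, 2*sqrt(7))))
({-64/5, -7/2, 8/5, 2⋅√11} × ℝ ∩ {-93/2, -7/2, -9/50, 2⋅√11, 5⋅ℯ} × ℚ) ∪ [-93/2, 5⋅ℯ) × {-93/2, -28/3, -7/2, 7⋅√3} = ({-7/2, 2⋅√11} × ℚ) ∪ ([-93/2, 5⋅ℯ) × {-93/2, -28/3, -7/2, 7⋅√3})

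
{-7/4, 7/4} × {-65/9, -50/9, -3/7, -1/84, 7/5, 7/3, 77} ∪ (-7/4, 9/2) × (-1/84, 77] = ((-7/4, 9/2) × (-1/84, 77]) ∪ ({-7/4, 7/4} × {-65/9, -50/9, -3/7, -1/84, 7/5, 7/3, 77})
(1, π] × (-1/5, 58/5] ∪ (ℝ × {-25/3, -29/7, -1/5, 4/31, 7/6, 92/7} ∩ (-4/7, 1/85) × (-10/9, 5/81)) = ((-4/7, 1/85) × {-1/5}) ∪ ((1, π] × (-1/5, 58/5])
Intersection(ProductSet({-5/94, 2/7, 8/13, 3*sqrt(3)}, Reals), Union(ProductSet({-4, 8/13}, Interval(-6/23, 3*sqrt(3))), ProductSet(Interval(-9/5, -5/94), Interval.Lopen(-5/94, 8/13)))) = Union(ProductSet({-5/94}, Interval.Lopen(-5/94, 8/13)), ProductSet({8/13}, Interval(-6/23, 3*sqrt(3))))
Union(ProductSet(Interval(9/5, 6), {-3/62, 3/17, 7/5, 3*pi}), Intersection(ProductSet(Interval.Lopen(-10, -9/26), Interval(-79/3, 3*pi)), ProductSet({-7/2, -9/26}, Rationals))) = Union(ProductSet({-7/2, -9/26}, Intersection(Interval(-79/3, 3*pi), Rationals)), ProductSet(Interval(9/5, 6), {-3/62, 3/17, 7/5, 3*pi}))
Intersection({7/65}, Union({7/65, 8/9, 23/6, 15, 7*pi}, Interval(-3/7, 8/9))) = {7/65}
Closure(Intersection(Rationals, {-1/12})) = {-1/12}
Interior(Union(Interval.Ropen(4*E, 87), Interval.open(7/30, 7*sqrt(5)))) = Interval.open(7/30, 87)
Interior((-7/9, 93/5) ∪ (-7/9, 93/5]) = (-7/9, 93/5)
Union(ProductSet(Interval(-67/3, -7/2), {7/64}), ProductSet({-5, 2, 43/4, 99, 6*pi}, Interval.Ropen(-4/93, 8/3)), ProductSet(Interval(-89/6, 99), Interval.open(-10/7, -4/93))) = Union(ProductSet({-5, 2, 43/4, 99, 6*pi}, Interval.Ropen(-4/93, 8/3)), ProductSet(Interval(-67/3, -7/2), {7/64}), ProductSet(Interval(-89/6, 99), Interval.open(-10/7, -4/93)))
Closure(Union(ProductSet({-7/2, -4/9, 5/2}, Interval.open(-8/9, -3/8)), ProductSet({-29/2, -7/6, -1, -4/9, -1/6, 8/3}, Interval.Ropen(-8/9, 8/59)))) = Union(ProductSet({-7/2, -4/9, 5/2}, Interval(-8/9, -3/8)), ProductSet({-29/2, -7/6, -1, -4/9, -1/6, 8/3}, Interval(-8/9, 8/59)))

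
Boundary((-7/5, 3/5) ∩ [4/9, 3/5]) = {4/9, 3/5}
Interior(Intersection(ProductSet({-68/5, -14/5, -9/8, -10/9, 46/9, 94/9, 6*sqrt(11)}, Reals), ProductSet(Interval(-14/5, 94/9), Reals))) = EmptySet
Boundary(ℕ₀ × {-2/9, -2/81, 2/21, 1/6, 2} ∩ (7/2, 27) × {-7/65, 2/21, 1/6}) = {4, 5, …, 26} × {2/21, 1/6}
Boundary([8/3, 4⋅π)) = {8/3, 4⋅π}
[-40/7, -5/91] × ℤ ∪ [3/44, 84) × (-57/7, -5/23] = ([-40/7, -5/91] × ℤ) ∪ ([3/44, 84) × (-57/7, -5/23])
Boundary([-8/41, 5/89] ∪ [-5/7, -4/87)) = {-5/7, 5/89}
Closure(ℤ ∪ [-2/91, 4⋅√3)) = ℤ ∪ [-2/91, 4⋅√3]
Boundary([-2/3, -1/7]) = {-2/3, -1/7}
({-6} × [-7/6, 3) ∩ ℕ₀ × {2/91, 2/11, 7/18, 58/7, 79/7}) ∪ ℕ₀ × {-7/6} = ℕ₀ × {-7/6}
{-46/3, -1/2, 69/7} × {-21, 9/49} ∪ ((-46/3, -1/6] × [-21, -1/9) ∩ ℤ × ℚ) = ({-46/3, -1/2, 69/7} × {-21, 9/49}) ∪ ({-15, -14, …, -1} × (ℚ ∩ [-21, -1/9)))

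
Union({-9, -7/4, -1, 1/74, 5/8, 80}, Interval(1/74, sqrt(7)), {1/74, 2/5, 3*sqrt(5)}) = Union({-9, -7/4, -1, 80, 3*sqrt(5)}, Interval(1/74, sqrt(7)))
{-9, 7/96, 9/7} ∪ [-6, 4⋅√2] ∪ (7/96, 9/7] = {-9} ∪ [-6, 4⋅√2]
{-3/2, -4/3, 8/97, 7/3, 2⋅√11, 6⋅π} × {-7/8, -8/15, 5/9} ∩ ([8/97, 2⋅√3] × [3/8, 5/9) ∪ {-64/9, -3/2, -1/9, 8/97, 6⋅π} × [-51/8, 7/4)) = {-3/2, 8/97, 6⋅π} × {-7/8, -8/15, 5/9}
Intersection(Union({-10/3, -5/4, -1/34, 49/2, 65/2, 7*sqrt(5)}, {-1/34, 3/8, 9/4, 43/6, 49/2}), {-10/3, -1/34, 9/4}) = {-10/3, -1/34, 9/4}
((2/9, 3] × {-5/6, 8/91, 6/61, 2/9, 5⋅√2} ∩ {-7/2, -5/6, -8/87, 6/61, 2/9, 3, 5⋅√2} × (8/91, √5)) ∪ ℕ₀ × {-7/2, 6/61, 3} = ({3} × {6/61, 2/9}) ∪ (ℕ₀ × {-7/2, 6/61, 3})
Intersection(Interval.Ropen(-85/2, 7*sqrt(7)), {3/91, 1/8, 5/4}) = {3/91, 1/8, 5/4}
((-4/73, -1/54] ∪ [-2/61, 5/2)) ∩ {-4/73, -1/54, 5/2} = {-1/54}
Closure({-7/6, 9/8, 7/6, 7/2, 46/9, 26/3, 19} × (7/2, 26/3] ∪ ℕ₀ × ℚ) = (ℕ₀ × ℝ) ∪ ({-7/6, 9/8, 7/6, 7/2, 46/9, 26/3, 19} × [7/2, 26/3])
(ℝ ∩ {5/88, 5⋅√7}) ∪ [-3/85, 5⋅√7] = [-3/85, 5⋅√7]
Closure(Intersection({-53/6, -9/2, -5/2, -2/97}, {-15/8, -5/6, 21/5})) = EmptySet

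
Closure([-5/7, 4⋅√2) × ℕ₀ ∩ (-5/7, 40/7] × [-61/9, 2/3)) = [-5/7, 4⋅√2] × {0}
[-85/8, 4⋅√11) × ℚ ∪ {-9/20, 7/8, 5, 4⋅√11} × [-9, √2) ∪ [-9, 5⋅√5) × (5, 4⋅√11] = ([-85/8, 4⋅√11) × ℚ) ∪ ({-9/20, 7/8, 5, 4⋅√11} × [-9, √2)) ∪ ([-9, 5⋅√5) × (5, 4⋅√11])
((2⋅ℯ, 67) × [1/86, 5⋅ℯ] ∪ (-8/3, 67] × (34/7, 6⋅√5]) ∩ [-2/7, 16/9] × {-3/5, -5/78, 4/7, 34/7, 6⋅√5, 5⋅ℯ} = [-2/7, 16/9] × {6⋅√5}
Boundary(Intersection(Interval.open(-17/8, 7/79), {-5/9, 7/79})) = {-5/9}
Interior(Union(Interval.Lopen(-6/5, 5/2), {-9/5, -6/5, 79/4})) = Interval.open(-6/5, 5/2)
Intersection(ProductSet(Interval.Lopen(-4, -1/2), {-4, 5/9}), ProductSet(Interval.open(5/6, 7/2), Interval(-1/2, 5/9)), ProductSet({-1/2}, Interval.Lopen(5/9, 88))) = EmptySet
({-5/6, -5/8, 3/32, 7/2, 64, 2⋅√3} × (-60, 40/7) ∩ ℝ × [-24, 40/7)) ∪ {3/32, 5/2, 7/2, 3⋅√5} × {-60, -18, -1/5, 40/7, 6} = ({3/32, 5/2, 7/2, 3⋅√5} × {-60, -18, -1/5, 40/7, 6}) ∪ ({-5/6, -5/8, 3/32, 7/2, 64, 2⋅√3} × [-24, 40/7))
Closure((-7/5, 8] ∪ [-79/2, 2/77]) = [-79/2, 8]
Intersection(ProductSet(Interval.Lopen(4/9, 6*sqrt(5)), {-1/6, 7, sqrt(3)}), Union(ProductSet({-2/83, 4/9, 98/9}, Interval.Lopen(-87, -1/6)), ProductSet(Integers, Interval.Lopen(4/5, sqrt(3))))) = Union(ProductSet({98/9}, {-1/6}), ProductSet(Range(1, 14, 1), {sqrt(3)}))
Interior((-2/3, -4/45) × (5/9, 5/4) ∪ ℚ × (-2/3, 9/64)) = ((-2/3, -4/45) × (5/9, 5/4)) ∪ ((ℚ \ (-∞, ∞)) × (-2/3, 9/64))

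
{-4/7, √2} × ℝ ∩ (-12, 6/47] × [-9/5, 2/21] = {-4/7} × [-9/5, 2/21]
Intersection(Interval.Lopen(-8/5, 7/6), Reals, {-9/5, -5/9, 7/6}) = {-5/9, 7/6}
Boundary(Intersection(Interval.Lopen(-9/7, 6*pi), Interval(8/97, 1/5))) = {8/97, 1/5}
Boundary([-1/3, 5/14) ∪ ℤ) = {-1/3, 5/14} ∪ (ℤ \ (-1/3, 5/14))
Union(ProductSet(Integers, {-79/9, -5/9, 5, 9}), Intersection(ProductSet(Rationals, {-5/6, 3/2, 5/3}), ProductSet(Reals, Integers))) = ProductSet(Integers, {-79/9, -5/9, 5, 9})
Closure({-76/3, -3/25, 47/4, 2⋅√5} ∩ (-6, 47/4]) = {-3/25, 47/4, 2⋅√5}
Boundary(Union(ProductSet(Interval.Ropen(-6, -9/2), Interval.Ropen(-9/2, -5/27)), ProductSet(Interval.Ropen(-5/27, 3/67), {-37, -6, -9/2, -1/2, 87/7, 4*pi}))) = Union(ProductSet({-6, -9/2}, Interval(-9/2, -5/27)), ProductSet(Interval(-6, -9/2), {-9/2, -5/27}), ProductSet(Interval(-5/27, 3/67), {-37, -6, -9/2, -1/2, 87/7, 4*pi}))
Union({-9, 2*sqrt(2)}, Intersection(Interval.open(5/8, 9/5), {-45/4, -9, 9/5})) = {-9, 2*sqrt(2)}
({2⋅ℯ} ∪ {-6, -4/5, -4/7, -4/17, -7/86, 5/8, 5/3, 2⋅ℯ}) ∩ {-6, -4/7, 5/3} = {-6, -4/7, 5/3}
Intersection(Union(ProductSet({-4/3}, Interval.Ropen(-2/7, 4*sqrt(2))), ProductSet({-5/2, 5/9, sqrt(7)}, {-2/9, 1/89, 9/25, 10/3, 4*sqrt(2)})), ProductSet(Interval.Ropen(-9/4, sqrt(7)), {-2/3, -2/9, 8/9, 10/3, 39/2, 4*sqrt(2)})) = Union(ProductSet({-4/3}, {-2/9, 8/9, 10/3}), ProductSet({5/9}, {-2/9, 10/3, 4*sqrt(2)}))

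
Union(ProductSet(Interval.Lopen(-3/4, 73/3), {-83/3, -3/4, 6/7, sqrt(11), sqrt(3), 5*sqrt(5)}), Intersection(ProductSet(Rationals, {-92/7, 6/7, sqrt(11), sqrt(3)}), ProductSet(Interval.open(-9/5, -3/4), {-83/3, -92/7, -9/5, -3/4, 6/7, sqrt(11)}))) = Union(ProductSet(Intersection(Interval.open(-9/5, -3/4), Rationals), {-92/7, 6/7, sqrt(11)}), ProductSet(Interval.Lopen(-3/4, 73/3), {-83/3, -3/4, 6/7, sqrt(11), sqrt(3), 5*sqrt(5)}))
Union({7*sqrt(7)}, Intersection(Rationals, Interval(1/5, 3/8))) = Union({7*sqrt(7)}, Intersection(Interval(1/5, 3/8), Rationals))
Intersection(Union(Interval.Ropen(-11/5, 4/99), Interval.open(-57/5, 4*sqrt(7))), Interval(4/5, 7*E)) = Interval.Ropen(4/5, 4*sqrt(7))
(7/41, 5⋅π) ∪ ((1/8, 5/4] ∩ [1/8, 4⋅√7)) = (1/8, 5⋅π)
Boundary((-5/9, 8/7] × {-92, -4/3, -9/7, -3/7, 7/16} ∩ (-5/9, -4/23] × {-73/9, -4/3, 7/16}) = [-5/9, -4/23] × {-4/3, 7/16}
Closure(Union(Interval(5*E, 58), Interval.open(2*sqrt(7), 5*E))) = Interval(2*sqrt(7), 58)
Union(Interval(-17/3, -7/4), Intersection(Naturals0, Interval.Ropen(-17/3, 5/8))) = Union(Interval(-17/3, -7/4), Range(0, 1, 1))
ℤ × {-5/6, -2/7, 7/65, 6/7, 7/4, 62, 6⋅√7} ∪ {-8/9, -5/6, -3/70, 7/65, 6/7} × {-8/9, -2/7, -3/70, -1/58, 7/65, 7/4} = ({-8/9, -5/6, -3/70, 7/65, 6/7} × {-8/9, -2/7, -3/70, -1/58, 7/65, 7/4}) ∪ (ℤ × {-5/6, -2/7, 7/65, 6/7, 7/4, 62, 6⋅√7})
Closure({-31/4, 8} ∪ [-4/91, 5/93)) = {-31/4, 8} ∪ [-4/91, 5/93]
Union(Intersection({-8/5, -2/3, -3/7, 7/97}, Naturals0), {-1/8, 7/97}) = {-1/8, 7/97}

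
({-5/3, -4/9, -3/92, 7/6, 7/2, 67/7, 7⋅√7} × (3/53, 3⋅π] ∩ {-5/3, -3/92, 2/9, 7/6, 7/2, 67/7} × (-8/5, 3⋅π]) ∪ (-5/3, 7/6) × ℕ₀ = ((-5/3, 7/6) × ℕ₀) ∪ ({-5/3, -3/92, 7/6, 7/2, 67/7} × (3/53, 3⋅π])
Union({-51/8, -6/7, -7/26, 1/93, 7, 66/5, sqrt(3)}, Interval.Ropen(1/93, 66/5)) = Union({-51/8, -6/7, -7/26}, Interval(1/93, 66/5))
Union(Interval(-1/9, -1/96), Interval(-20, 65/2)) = Interval(-20, 65/2)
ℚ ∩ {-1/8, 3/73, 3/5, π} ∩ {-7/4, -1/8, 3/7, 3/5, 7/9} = {-1/8, 3/5}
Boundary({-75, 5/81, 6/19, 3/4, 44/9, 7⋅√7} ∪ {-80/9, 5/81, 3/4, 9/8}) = {-75, -80/9, 5/81, 6/19, 3/4, 9/8, 44/9, 7⋅√7}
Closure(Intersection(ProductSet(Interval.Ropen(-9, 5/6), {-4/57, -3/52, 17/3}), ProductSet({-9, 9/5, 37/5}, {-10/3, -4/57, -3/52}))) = ProductSet({-9}, {-4/57, -3/52})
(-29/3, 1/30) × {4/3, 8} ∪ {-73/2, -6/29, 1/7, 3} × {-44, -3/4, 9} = ((-29/3, 1/30) × {4/3, 8}) ∪ ({-73/2, -6/29, 1/7, 3} × {-44, -3/4, 9})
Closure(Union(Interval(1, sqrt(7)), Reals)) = Interval(-oo, oo)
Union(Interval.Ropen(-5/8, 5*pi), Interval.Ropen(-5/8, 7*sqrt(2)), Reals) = Interval(-oo, oo)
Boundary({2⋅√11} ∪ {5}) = {5, 2⋅√11}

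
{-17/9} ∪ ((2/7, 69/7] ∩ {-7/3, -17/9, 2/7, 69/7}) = {-17/9, 69/7}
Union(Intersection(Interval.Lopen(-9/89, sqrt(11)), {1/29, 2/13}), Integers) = Union({1/29, 2/13}, Integers)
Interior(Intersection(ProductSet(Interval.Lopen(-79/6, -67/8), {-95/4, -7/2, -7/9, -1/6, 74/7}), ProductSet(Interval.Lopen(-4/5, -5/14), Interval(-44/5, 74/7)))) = EmptySet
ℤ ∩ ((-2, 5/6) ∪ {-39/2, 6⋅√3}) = {-1, 0}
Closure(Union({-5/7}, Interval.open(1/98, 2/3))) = Union({-5/7}, Interval(1/98, 2/3))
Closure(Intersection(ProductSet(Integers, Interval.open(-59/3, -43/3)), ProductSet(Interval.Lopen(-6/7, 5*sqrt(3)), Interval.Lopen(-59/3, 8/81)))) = ProductSet(Range(0, 9, 1), Interval(-59/3, -43/3))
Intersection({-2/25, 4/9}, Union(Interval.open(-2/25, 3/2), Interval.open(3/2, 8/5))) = {4/9}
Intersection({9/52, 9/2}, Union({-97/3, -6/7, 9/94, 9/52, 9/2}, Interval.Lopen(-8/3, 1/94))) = {9/52, 9/2}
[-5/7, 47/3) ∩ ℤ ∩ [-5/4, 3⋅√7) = {0, 1, …, 7}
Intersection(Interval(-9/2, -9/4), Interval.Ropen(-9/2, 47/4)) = Interval(-9/2, -9/4)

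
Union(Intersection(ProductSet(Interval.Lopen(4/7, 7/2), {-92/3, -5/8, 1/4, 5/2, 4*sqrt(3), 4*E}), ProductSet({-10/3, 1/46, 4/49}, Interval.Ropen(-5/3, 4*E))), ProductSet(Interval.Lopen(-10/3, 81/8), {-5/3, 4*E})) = ProductSet(Interval.Lopen(-10/3, 81/8), {-5/3, 4*E})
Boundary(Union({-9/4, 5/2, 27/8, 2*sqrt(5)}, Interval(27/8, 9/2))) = {-9/4, 5/2, 27/8, 9/2}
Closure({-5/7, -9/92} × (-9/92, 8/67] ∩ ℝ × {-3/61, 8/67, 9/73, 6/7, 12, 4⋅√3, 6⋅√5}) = {-5/7, -9/92} × {-3/61, 8/67}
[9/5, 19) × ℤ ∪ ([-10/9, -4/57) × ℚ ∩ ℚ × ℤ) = ([9/5, 19) ∪ (ℚ ∩ [-10/9, -4/57))) × ℤ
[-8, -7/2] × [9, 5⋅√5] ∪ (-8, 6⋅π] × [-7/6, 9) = ((-8, 6⋅π] × [-7/6, 9)) ∪ ([-8, -7/2] × [9, 5⋅√5])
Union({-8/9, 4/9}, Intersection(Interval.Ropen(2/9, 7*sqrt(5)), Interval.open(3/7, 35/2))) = Union({-8/9}, Interval.open(3/7, 7*sqrt(5)))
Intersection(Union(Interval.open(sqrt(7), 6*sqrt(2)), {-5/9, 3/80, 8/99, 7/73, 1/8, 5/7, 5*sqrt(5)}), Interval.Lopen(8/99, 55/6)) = Union({7/73, 1/8, 5/7}, Interval.open(sqrt(7), 6*sqrt(2)))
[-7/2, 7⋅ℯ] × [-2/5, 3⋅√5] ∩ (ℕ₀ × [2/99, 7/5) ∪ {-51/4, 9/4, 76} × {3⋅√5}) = ({9/4} × {3⋅√5}) ∪ ({0, 1, …, 19} × [2/99, 7/5))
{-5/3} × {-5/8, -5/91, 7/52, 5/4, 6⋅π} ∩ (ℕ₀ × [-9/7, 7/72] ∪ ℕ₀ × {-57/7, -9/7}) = ∅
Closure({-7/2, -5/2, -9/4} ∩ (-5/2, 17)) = {-9/4}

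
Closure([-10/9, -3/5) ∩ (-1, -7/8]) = [-1, -7/8]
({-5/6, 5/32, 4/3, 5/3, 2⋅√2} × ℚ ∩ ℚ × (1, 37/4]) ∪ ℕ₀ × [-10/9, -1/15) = (ℕ₀ × [-10/9, -1/15)) ∪ ({-5/6, 5/32, 4/3, 5/3} × (ℚ ∩ (1, 37/4]))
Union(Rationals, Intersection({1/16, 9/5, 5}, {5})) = Rationals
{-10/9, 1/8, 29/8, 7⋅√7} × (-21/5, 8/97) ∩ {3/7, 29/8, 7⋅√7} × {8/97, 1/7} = ∅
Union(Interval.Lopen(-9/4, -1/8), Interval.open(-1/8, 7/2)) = Interval.open(-9/4, 7/2)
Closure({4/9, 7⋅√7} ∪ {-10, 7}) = {-10, 4/9, 7, 7⋅√7}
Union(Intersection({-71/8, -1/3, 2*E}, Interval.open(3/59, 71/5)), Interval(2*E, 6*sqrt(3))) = Interval(2*E, 6*sqrt(3))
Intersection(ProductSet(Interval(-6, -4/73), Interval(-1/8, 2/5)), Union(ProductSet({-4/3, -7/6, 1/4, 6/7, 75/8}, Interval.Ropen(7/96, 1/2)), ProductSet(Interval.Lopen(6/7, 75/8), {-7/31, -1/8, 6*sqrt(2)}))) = ProductSet({-4/3, -7/6}, Interval(7/96, 2/5))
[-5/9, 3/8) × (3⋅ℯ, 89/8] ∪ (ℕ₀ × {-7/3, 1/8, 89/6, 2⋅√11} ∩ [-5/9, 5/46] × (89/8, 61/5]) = [-5/9, 3/8) × (3⋅ℯ, 89/8]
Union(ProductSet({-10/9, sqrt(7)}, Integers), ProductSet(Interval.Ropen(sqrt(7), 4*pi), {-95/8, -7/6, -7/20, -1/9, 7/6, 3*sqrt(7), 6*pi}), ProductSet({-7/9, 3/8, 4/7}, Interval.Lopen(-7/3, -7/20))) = Union(ProductSet({-10/9, sqrt(7)}, Integers), ProductSet({-7/9, 3/8, 4/7}, Interval.Lopen(-7/3, -7/20)), ProductSet(Interval.Ropen(sqrt(7), 4*pi), {-95/8, -7/6, -7/20, -1/9, 7/6, 3*sqrt(7), 6*pi}))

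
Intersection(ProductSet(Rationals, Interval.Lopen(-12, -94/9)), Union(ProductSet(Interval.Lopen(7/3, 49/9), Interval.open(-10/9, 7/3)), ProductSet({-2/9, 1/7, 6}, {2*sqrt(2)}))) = EmptySet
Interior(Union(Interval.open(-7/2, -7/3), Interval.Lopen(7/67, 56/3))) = Union(Interval.open(-7/2, -7/3), Interval.open(7/67, 56/3))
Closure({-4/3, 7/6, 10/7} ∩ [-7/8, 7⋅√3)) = {7/6, 10/7}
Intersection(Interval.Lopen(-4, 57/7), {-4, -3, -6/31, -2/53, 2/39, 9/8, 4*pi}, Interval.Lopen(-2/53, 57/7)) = {2/39, 9/8}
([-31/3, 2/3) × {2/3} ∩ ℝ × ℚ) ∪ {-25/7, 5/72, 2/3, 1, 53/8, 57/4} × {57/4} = ([-31/3, 2/3) × {2/3}) ∪ ({-25/7, 5/72, 2/3, 1, 53/8, 57/4} × {57/4})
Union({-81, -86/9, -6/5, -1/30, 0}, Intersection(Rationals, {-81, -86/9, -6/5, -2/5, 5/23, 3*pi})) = {-81, -86/9, -6/5, -2/5, -1/30, 0, 5/23}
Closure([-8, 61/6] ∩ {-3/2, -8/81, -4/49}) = {-3/2, -8/81, -4/49}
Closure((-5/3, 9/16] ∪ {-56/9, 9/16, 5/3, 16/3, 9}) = {-56/9, 5/3, 16/3, 9} ∪ [-5/3, 9/16]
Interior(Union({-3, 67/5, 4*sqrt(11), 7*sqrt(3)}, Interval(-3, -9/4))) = Interval.open(-3, -9/4)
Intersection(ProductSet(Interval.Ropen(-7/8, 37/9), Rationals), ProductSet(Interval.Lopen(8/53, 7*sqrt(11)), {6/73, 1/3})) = ProductSet(Interval.open(8/53, 37/9), {6/73, 1/3})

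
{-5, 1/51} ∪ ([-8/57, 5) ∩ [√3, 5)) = {-5, 1/51} ∪ [√3, 5)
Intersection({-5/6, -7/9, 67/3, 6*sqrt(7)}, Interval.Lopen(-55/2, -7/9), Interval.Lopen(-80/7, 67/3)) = {-5/6, -7/9}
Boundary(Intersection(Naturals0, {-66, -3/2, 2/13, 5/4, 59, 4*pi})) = {59}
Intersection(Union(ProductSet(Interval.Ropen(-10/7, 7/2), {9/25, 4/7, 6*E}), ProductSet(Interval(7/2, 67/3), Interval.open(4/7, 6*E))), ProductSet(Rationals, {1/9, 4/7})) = ProductSet(Intersection(Interval.Ropen(-10/7, 7/2), Rationals), {4/7})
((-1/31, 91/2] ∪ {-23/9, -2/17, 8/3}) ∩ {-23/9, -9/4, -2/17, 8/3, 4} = {-23/9, -2/17, 8/3, 4}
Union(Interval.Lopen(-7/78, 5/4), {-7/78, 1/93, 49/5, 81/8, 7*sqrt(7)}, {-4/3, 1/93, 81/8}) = Union({-4/3, 49/5, 81/8, 7*sqrt(7)}, Interval(-7/78, 5/4))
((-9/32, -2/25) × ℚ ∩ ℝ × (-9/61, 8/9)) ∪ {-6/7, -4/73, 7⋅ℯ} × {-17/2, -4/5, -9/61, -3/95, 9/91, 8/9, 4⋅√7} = ((-9/32, -2/25) × (ℚ ∩ (-9/61, 8/9))) ∪ ({-6/7, -4/73, 7⋅ℯ} × {-17/2, -4/5, -9/61, -3/95, 9/91, 8/9, 4⋅√7})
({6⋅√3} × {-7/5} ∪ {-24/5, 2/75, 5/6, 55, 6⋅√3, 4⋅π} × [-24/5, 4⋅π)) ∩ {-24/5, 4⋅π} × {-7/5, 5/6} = {-24/5, 4⋅π} × {-7/5, 5/6}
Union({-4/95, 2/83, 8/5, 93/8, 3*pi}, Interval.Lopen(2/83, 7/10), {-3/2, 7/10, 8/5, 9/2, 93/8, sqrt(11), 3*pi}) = Union({-3/2, -4/95, 8/5, 9/2, 93/8, sqrt(11), 3*pi}, Interval(2/83, 7/10))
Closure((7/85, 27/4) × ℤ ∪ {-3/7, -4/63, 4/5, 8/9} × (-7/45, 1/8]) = ([7/85, 27/4] × ℤ) ∪ ({-3/7, -4/63, 4/5, 8/9} × [-7/45, 1/8])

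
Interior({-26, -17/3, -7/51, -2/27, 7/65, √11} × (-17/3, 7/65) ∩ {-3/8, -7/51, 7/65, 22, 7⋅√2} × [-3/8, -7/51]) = ∅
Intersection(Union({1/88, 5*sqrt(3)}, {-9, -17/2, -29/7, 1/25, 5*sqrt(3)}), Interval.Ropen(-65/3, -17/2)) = {-9}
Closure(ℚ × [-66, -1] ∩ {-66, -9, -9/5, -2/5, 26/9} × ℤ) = {-66, -9, -9/5, -2/5, 26/9} × {-66, -65, …, -1}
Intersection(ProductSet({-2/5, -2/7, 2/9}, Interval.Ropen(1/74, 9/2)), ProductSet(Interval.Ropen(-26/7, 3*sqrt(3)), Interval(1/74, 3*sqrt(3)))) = ProductSet({-2/5, -2/7, 2/9}, Interval.Ropen(1/74, 9/2))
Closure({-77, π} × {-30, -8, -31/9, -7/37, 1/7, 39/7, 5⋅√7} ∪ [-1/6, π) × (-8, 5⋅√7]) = ({-1/6, π} × [-8, 5⋅√7]) ∪ ([-1/6, π] × {-8, 5⋅√7}) ∪ ([-1/6, π) × (-8, 5⋅√7]) ∪ ({-77, π} × {-30, -8, -31/9, -7/37, 1/7, 39/7, 5⋅√7})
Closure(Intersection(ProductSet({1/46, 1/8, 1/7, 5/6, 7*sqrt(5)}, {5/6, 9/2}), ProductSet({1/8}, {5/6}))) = ProductSet({1/8}, {5/6})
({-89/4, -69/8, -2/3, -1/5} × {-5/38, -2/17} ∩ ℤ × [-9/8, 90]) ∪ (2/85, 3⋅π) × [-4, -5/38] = (2/85, 3⋅π) × [-4, -5/38]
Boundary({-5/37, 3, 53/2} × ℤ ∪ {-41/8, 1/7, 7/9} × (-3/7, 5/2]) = ({-5/37, 3, 53/2} × ℤ) ∪ ({-41/8, 1/7, 7/9} × [-3/7, 5/2])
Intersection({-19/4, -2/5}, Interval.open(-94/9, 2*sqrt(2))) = {-19/4, -2/5}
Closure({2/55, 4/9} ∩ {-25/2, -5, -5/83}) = ∅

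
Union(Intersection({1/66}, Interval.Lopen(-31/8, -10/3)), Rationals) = Rationals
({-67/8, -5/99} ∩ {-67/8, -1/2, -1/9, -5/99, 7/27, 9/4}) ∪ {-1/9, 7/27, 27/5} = {-67/8, -1/9, -5/99, 7/27, 27/5}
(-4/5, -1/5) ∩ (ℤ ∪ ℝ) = (-4/5, -1/5)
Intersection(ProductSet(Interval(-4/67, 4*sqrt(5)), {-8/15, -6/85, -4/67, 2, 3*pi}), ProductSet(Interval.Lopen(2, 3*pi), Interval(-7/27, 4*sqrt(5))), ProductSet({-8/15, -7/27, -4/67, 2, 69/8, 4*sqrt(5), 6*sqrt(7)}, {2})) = ProductSet({69/8, 4*sqrt(5)}, {2})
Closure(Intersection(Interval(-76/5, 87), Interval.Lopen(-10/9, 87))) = Interval(-10/9, 87)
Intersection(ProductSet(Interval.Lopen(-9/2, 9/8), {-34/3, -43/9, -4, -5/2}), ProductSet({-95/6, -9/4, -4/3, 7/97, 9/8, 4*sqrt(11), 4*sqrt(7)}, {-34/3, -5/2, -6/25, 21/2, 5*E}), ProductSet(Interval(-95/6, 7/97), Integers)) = EmptySet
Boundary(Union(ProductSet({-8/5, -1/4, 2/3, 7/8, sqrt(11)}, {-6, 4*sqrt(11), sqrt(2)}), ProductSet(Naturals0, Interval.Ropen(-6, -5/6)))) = Union(ProductSet({-8/5, -1/4, 2/3, 7/8, sqrt(11)}, {-6, 4*sqrt(11), sqrt(2)}), ProductSet(Naturals0, Interval(-6, -5/6)))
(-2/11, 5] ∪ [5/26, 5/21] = (-2/11, 5]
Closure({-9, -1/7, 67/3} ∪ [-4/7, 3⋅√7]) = {-9, 67/3} ∪ [-4/7, 3⋅√7]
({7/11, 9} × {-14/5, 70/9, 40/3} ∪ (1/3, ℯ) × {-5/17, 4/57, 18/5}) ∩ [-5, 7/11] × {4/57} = (1/3, 7/11] × {4/57}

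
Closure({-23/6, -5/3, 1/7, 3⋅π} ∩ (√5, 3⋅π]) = {3⋅π}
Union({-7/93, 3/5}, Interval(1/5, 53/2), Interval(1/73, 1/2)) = Union({-7/93}, Interval(1/73, 53/2))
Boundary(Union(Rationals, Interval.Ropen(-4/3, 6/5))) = Union(Interval(-oo, -4/3), Interval(6/5, oo))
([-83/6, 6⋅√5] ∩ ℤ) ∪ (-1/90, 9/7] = {-13, -12, …, 13} ∪ (-1/90, 9/7]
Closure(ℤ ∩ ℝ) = ℤ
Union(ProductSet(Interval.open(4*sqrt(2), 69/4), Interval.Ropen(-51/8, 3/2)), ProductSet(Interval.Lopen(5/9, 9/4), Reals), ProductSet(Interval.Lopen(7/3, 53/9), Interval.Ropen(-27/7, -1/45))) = Union(ProductSet(Interval.Lopen(5/9, 9/4), Reals), ProductSet(Interval.Lopen(7/3, 53/9), Interval.Ropen(-27/7, -1/45)), ProductSet(Interval.open(4*sqrt(2), 69/4), Interval.Ropen(-51/8, 3/2)))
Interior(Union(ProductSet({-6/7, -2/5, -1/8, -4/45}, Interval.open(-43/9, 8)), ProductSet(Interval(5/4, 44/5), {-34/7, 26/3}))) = EmptySet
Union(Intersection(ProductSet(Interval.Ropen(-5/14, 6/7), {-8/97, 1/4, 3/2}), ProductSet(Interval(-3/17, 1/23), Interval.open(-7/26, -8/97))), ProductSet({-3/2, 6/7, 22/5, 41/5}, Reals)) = ProductSet({-3/2, 6/7, 22/5, 41/5}, Reals)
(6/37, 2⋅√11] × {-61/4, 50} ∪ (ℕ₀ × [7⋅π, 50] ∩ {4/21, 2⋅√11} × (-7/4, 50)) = (6/37, 2⋅√11] × {-61/4, 50}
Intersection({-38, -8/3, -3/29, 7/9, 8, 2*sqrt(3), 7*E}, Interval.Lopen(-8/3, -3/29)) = {-3/29}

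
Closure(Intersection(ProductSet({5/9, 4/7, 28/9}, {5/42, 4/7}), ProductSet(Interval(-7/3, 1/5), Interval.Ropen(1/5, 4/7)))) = EmptySet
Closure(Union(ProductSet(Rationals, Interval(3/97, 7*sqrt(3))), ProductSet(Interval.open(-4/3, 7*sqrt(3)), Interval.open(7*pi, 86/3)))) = Union(ProductSet({-4/3, 7*sqrt(3)}, Interval(7*pi, 86/3)), ProductSet(Interval(-4/3, 7*sqrt(3)), {86/3, 7*pi}), ProductSet(Interval.open(-4/3, 7*sqrt(3)), Interval.open(7*pi, 86/3)), ProductSet(Reals, Interval(3/97, 7*sqrt(3))))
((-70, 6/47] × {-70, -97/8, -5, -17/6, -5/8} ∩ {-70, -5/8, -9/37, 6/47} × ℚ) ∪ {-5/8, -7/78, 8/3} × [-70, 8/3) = ({-5/8, -7/78, 8/3} × [-70, 8/3)) ∪ ({-5/8, -9/37, 6/47} × {-70, -97/8, -5, -17/6, -5/8})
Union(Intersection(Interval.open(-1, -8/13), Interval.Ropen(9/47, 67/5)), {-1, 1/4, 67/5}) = {-1, 1/4, 67/5}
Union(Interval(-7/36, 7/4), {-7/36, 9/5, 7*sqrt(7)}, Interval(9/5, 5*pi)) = Union({7*sqrt(7)}, Interval(-7/36, 7/4), Interval(9/5, 5*pi))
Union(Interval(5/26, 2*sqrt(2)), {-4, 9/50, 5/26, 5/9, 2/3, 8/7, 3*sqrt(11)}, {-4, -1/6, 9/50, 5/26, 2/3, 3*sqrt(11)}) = Union({-4, -1/6, 9/50, 3*sqrt(11)}, Interval(5/26, 2*sqrt(2)))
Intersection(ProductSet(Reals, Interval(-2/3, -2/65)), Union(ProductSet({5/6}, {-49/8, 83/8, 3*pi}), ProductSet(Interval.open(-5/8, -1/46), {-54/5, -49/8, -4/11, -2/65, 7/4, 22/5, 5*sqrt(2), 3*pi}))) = ProductSet(Interval.open(-5/8, -1/46), {-4/11, -2/65})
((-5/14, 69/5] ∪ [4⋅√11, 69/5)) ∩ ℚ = ℚ ∩ (-5/14, 69/5]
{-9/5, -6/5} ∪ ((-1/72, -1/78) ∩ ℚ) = {-9/5, -6/5} ∪ (ℚ ∩ (-1/72, -1/78))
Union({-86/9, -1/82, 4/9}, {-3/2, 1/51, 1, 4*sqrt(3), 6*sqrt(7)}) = {-86/9, -3/2, -1/82, 1/51, 4/9, 1, 4*sqrt(3), 6*sqrt(7)}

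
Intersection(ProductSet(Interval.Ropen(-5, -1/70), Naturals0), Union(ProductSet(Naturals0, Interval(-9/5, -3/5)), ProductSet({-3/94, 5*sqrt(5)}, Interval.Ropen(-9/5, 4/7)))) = ProductSet({-3/94}, Range(0, 1, 1))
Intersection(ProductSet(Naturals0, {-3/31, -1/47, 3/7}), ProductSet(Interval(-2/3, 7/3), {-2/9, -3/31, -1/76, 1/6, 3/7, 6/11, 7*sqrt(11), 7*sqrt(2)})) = ProductSet(Range(0, 3, 1), {-3/31, 3/7})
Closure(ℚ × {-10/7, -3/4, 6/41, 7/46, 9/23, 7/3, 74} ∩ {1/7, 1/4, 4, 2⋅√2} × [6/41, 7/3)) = {1/7, 1/4, 4} × {6/41, 7/46, 9/23}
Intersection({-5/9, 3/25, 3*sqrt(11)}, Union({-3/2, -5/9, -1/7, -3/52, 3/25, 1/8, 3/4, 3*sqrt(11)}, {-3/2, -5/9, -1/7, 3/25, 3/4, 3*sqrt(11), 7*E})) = {-5/9, 3/25, 3*sqrt(11)}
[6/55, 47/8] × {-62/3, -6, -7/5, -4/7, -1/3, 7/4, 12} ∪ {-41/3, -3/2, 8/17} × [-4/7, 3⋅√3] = ({-41/3, -3/2, 8/17} × [-4/7, 3⋅√3]) ∪ ([6/55, 47/8] × {-62/3, -6, -7/5, -4/7, -1/3, 7/4, 12})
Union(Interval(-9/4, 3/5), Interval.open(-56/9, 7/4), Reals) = Interval(-oo, oo)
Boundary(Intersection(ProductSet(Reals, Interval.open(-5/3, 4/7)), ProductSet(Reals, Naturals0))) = ProductSet(Reals, Range(0, 1, 1))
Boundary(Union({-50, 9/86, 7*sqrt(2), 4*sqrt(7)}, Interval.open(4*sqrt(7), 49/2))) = {-50, 9/86, 49/2, 7*sqrt(2), 4*sqrt(7)}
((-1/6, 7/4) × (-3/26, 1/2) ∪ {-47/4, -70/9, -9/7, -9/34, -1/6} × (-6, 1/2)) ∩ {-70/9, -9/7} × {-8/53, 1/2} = {-70/9, -9/7} × {-8/53}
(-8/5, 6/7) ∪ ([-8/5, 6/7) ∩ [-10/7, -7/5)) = (-8/5, 6/7)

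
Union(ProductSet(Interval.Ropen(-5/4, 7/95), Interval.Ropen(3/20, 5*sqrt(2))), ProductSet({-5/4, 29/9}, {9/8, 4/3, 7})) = Union(ProductSet({-5/4, 29/9}, {9/8, 4/3, 7}), ProductSet(Interval.Ropen(-5/4, 7/95), Interval.Ropen(3/20, 5*sqrt(2))))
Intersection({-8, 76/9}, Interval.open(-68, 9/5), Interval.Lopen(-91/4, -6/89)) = {-8}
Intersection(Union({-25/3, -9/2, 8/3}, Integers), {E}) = EmptySet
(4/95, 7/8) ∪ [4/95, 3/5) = [4/95, 7/8)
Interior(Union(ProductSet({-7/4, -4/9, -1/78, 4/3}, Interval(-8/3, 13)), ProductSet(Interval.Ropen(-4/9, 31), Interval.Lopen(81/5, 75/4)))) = ProductSet(Interval.open(-4/9, 31), Interval.open(81/5, 75/4))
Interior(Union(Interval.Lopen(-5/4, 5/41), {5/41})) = Interval.open(-5/4, 5/41)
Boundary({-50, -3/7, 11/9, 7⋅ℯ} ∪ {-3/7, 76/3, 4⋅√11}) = {-50, -3/7, 11/9, 76/3, 4⋅√11, 7⋅ℯ}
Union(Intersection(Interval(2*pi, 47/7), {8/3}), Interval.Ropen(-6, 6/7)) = Interval.Ropen(-6, 6/7)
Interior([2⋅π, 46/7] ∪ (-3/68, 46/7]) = (-3/68, 46/7)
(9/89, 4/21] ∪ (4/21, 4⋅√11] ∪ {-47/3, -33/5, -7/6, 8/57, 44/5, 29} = {-47/3, -33/5, -7/6, 29} ∪ (9/89, 4⋅√11]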